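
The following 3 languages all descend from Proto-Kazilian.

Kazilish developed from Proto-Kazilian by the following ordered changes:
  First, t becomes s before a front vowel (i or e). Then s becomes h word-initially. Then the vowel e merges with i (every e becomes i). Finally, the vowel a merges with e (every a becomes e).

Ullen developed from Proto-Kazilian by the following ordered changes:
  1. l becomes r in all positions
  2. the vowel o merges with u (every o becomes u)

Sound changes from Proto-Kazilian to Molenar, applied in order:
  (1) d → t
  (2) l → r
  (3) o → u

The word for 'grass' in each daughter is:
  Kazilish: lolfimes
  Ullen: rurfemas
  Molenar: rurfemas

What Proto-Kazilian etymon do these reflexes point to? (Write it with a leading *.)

*lolfemas

Position 2: Kazilish has o, Ullen has u, Molenar has u. Kazilish preserves o here (none of its changes turn any other segment into o), so the proto-segment is *o.
Position 5: Kazilish has i, Ullen has e, Molenar has e. Ullen preserves e here (none of its changes turn any other segment into e), so the proto-segment is *e.
Position 1: Kazilish has l, Ullen has r, Molenar has r. Kazilish preserves l here (none of its changes turn any other segment into l), so the proto-segment is *l.
This points to *lolfemas. Verify forward in each daughter:
Kazilish: start from *lolfemas.
  rule 1: no change — lolfemas
  rule 2: no change — lolfemas
  rule 3 (vowel merger): lolfemas → lolfimas
  rule 4 (vowel merger): lolfimas → lolfimes
  ⇒ Kazilish lolfimes
Ullen: *lolfemas > rorfemas > rurfemas  (by unconditioned shift, vowel merger)
Molenar: *lolfemas > rorfemas > rurfemas  (by unconditioned shift, vowel merger)
Only *lolfemas yields all of Kazilish lolfimes, Ullen rurfemas, Molenar rurfemas.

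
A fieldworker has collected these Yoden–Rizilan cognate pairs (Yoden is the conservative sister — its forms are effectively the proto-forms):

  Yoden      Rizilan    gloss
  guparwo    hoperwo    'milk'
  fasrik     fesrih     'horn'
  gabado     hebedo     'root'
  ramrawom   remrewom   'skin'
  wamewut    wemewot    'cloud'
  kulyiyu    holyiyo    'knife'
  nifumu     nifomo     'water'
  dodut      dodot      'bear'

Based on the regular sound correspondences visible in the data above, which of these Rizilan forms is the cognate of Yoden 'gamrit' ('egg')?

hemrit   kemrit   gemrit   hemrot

gabado ~ hebedo — Yoden g corresponds to Rizilan h word-initially before a back vowel.
ramrawom ~ remrewom, wamewut ~ wemewot — Yoden a corresponds to Rizilan e after a consonant, before a nasal.
Applying these to Yoden 'gamrit':
  gamrit → hamrit   (g→h word-initially before a back vowel)
  hamrit → hemrit   (a→e after a consonant, before a nasal)
So the Rizilan cognate is 'hemrit'.

hemrit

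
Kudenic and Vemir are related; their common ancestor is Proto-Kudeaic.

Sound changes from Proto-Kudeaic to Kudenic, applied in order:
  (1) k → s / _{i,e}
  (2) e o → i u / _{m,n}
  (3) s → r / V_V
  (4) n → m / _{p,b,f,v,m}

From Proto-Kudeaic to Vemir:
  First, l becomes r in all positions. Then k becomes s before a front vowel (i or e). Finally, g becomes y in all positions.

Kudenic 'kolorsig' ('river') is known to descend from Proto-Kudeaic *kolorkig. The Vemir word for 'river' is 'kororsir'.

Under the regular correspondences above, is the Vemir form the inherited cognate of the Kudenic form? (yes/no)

no

Derive the expected Vemir reflex of *kolorkig:
Vemir: *kolorkig
  kolorkig → kororkig   [unconditioned shift]
  kororkig → kororsig   [palatalisation]
  kororsig → kororsiy   [unconditioned shift]
  giving Vemir kororsiy.
The regular Vemir reflex would be 'kororsiy', but the attested form is 'kororsir'. The correspondence is irregular, so they are not cognates (the Vemir form has a different source).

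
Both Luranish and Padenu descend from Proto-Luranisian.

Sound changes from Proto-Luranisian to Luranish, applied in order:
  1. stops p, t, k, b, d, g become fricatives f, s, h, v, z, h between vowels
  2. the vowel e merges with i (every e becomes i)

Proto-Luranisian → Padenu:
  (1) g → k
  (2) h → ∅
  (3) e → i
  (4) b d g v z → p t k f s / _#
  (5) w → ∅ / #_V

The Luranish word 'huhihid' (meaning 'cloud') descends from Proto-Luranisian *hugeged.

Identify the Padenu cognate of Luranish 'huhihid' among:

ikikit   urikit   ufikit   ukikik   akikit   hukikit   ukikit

ukikit

Padenu: start from *hugeged.
  rule 1 (unconditioned shift): hugeged → hukeked
  rule 2 (h-loss): hukeked → ukeked
  rule 3 (vowel merger): ukeked → ukikid
  rule 4 (final devoicing): ukikid → ukikit
  rule 5: no change — ukikit
  ⇒ Padenu ukikit
Among the options, 'ukikit' alone shows every Padenu change applied in order.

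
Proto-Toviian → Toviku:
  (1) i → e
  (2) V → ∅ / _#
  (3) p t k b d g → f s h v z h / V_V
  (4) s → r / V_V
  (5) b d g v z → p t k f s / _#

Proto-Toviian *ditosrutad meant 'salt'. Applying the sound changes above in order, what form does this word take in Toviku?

derosrurat

Toviku: *ditosrutad
  ditosrutad → detosrutad   [vowel merger]
  detosrutad (rule 2 does not apply)
  detosrutad → desosrusad   [intervocalic lenition]
  desosrusad → derosrurad   [rhotacism]
  derosrurad → derosrurat   [final devoicing]
  giving Toviku derosrurat.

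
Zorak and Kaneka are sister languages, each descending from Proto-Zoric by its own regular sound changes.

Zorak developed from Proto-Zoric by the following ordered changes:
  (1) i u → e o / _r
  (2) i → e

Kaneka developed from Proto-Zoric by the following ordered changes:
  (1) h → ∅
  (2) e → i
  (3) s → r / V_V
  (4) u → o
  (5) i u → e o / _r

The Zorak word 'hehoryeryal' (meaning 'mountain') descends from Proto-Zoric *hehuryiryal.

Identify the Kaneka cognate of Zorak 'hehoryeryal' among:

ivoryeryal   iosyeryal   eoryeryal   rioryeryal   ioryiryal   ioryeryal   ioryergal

ioryeryal

Kaneka: start from *hehuryiryal.
  rule 1 (h-loss): hehuryiryal → euryiryal
  rule 2 (vowel merger): euryiryal → iuryiryal
  rule 3: no change — iuryiryal
  rule 4 (vowel merger): iuryiryal → ioryiryal
  rule 5 (pre-rhotic lowering): ioryiryal → ioryeryal
  ⇒ Kaneka ioryeryal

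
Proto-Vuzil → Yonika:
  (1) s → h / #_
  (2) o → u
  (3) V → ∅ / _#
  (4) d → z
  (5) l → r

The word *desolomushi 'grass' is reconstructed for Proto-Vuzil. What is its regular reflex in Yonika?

Yonika: *desolomushi > desulumushi > desulumush > zesulumush > zesurumush  (by vowel merger, apocope, unconditioned shift, unconditioned shift)

zesurumush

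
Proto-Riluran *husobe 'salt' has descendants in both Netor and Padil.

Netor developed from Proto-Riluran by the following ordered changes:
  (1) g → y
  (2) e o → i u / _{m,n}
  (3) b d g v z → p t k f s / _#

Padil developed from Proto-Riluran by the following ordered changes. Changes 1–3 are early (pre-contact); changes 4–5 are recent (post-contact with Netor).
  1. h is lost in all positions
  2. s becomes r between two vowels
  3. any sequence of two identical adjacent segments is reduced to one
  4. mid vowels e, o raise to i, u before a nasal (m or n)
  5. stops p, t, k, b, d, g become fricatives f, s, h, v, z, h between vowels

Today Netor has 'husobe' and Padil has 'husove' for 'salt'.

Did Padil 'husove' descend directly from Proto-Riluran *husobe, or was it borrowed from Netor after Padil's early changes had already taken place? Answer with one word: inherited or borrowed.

borrowed

If inherited, *husobe would pass through all of Padil's changes:
Padil: *husobe
  husobe → usobe   [h-loss]
  usobe → urobe   [rhotacism]
  urobe (rule 3 does not apply)
  urobe (rule 4 does not apply)
  urobe → urove   [intervocalic lenition]
  giving Padil urove.
If borrowed from Netor 'husobe' after the early changes, it would undergo only the recent ones:
  rule 4 (pre-nasal raising): no change (husobe)
  rule 5 (intervocalic lenition): husobe → husove
  ⇒ as a loan: husove
Padil 'husove' matches the loan outcome 'husove', not the inherited 'urove' — it skipped the early Padil changes, so it was borrowed from Netor.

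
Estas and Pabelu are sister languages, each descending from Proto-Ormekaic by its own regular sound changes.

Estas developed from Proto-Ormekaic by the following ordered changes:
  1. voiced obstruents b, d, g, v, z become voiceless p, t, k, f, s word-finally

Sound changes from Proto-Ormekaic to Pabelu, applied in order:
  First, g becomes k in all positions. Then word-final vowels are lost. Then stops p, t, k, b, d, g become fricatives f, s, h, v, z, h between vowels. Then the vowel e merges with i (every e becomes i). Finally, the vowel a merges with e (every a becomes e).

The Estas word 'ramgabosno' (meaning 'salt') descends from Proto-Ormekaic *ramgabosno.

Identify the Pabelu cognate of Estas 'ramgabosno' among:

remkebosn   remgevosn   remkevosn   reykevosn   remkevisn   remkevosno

Pabelu: *ramgabosno > ramkabosno > ramkabosn > ramkavosn > remkevosn  (by unconditioned shift, apocope, intervocalic lenition, vowel merger)

remkevosn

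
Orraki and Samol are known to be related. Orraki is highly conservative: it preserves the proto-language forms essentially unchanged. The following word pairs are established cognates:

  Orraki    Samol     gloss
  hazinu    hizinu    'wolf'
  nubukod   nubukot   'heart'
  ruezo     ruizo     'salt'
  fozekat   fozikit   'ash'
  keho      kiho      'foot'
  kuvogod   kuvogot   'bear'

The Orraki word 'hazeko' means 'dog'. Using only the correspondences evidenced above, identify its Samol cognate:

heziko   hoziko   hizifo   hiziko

hiziko

hazinu ~ hizinu, fozekat ~ fozikit — Orraki a corresponds to Samol i after a consonant, before a consonant other than r, m, n, p, b, f, v.
fozekat ~ fozikit, keho ~ kiho — Orraki e corresponds to Samol i after a consonant, before a consonant other than r, m, n, p, b, f, v.
Applying these to Orraki 'hazeko':
  hazeko → hizeko   (a→i after a consonant, before a consonant other than r, m, n, p, b, f, v)
  hizeko → hiziko   (e→i after a consonant, before a consonant other than r, m, n, p, b, f, v)
So the Samol cognate is 'hiziko'.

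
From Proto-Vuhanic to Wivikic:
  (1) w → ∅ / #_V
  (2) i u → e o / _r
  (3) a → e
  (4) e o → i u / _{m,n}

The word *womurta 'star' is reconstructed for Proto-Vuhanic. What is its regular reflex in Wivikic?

Wivikic: start from *womurta.
  rule 1 (glide loss): womurta → omurta
  rule 2 (pre-rhotic lowering): omurta → omorta
  rule 3 (vowel merger): omorta → omorte
  rule 4 (pre-nasal raising): omorte → umorte
  ⇒ Wivikic umorte

umorte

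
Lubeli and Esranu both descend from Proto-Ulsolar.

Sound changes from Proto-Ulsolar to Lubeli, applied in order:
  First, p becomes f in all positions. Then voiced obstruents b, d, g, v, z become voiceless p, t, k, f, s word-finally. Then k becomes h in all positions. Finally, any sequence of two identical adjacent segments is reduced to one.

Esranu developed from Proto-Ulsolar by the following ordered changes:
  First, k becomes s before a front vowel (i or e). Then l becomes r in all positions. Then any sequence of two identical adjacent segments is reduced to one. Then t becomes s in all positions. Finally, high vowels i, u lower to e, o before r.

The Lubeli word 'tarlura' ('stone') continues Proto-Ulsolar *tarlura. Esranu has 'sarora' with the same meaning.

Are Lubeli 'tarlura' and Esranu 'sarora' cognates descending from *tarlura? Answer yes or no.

Derive the expected Esranu reflex of *tarlura:
Esranu: *tarlura > tarrura > tarura > sarura > sarora  (by unconditioned shift, degemination, unconditioned shift, pre-rhotic lowering)
Esranu 'sarora' matches the regular reflex exactly, so the pair is cognate.

yes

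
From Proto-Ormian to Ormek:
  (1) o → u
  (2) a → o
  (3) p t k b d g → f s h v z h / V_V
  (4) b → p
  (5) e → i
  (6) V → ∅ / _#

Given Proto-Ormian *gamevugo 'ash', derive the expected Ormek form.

Ormek: start from *gamevugo.
  rule 1 (vowel merger): gamevugo → gamevugu
  rule 2 (vowel merger): gamevugu → gomevugu
  rule 3 (intervocalic lenition): gomevugu → gomevuhu
  rule 4: no change — gomevuhu
  rule 5 (vowel merger): gomevuhu → gomivuhu
  rule 6 (apocope): gomivuhu → gomivuh
  ⇒ Ormek gomivuh

gomivuh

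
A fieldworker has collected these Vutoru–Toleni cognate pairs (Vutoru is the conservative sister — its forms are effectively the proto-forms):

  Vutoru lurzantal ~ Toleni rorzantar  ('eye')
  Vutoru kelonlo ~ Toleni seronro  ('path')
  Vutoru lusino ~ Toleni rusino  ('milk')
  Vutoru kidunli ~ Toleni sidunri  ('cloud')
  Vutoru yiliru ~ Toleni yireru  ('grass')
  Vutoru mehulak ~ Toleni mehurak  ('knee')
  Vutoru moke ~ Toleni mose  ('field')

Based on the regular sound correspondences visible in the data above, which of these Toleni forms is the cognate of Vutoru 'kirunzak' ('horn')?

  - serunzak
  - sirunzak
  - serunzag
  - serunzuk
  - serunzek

serunzak

kidunli ~ sidunri — Vutoru k corresponds to Toleni s word-initially before a front vowel.
yiliru ~ yireru — Vutoru i corresponds to Toleni e after a consonant, before r.
Applying these to Vutoru 'kirunzak':
  kirunzak → sirunzak   (k→s word-initially before a front vowel)
  sirunzak → serunzak   (i→e after a consonant, before r)
So the Toleni cognate is 'serunzak'.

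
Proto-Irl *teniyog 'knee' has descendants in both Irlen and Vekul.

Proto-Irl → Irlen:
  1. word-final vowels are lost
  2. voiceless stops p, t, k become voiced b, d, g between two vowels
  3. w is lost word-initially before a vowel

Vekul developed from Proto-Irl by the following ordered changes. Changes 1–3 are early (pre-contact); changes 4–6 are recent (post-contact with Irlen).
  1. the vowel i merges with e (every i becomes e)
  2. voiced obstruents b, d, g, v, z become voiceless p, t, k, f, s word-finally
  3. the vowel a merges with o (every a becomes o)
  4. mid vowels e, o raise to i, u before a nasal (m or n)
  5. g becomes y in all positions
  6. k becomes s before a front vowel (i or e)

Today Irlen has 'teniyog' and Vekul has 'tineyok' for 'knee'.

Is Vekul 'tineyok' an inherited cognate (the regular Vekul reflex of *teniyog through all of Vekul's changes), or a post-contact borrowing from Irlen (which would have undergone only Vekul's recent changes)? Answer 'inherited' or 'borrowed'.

If inherited, *teniyog would pass through all of Vekul's changes:
Vekul: *teniyog
  teniyog → teneyog   [vowel merger]
  teneyog → teneyok   [final devoicing]
  teneyok (rule 3 does not apply)
  teneyok → tineyok   [pre-nasal raising]
  tineyok (rule 5 does not apply)
  tineyok (rule 6 does not apply)
  giving Vekul tineyok.
If borrowed from Irlen 'teniyog' after the early changes, it would undergo only the recent ones:
  rule 4 (pre-nasal raising): teniyog → tiniyog
  rule 5 (unconditioned shift): tiniyog → tiniyoy
  rule 6 (palatalisation): no change (tiniyoy)
  ⇒ as a loan: tiniyoy
Vekul 'tineyok' matches the inherited outcome exactly, so it is an inherited cognate, not a loan.

inherited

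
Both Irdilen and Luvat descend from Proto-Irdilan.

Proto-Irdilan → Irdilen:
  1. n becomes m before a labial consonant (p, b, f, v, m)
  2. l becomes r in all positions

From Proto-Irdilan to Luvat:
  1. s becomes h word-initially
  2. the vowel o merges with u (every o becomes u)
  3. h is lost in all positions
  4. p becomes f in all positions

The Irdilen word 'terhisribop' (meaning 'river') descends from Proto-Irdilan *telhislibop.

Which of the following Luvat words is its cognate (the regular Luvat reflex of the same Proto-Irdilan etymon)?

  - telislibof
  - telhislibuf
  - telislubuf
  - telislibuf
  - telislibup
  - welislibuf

telislibuf

Luvat: start from *telhislibop.
  rule 1: no change — telhislibop
  rule 2 (vowel merger): telhislibop → telhislibup
  rule 3 (h-loss): telhislibup → telislibup
  rule 4 (unconditioned shift): telislibup → telislibuf
  ⇒ Luvat telislibuf
Among the options, 'telislibuf' alone shows every Luvat change applied in order.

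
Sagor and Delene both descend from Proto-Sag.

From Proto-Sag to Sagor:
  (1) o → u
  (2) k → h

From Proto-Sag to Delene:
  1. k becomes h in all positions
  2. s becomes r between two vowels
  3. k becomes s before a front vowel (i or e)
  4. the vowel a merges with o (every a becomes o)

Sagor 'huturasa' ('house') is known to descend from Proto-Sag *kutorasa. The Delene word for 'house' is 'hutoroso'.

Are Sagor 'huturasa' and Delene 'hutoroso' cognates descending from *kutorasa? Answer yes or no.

no

Derive the expected Delene reflex of *kutorasa:
Delene: *kutorasa > hutorasa > hutorara > hutororo  (by unconditioned shift, rhotacism, vowel merger)
The regular Delene reflex would be 'hutororo', but the attested form is 'hutoroso'. The correspondence is irregular, so they are not cognates (the Delene form has a different source).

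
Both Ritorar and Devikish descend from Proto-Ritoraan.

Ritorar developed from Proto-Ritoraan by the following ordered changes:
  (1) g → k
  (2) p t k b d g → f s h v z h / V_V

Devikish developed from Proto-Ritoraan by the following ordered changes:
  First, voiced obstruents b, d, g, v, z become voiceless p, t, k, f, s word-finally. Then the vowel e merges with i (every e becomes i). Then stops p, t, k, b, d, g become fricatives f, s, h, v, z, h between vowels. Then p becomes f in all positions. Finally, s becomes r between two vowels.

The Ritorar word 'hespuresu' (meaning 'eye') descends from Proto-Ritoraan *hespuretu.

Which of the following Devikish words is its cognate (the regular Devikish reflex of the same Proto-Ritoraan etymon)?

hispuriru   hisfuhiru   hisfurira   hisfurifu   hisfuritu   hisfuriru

Devikish: *hespuretu
  hespuretu (rule 1 does not apply)
  hespuretu → hispuritu   [vowel merger]
  hispuritu → hispurisu   [intervocalic lenition]
  hispurisu → hisfurisu   [unconditioned shift]
  hisfurisu → hisfuriru   [rhotacism]
  giving Devikish hisfuriru.
Only 'hisfuriru' matches the regular Devikish development of *hespuretu.

hisfuriru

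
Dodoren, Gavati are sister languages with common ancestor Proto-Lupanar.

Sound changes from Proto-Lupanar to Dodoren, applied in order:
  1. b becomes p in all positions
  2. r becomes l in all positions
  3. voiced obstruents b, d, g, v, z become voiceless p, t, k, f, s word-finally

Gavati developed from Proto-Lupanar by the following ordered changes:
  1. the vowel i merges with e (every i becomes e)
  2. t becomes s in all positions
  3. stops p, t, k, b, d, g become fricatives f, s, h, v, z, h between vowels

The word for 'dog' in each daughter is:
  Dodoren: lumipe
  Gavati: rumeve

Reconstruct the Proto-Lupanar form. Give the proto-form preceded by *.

*rumibe

Position 1: Dodoren has l, Gavati has r. Gavati preserves r here (none of its changes turn any other segment into r), so the proto-segment is *r.
Position 4: Dodoren has i, Gavati has e. Dodoren preserves i here (none of its changes turn any other segment into i), so the proto-segment is *i.
Verify the candidate proto-form against each daughter:
Dodoren: *rumibe
  rumibe → rumipe   [unconditioned shift]
  rumipe → lumipe   [unconditioned shift]
  lumipe (rule 3 does not apply)
  giving Dodoren lumipe.
Gavati: *rumibe > rumebe > rumeve  (by vowel merger, intervocalic lenition)
Only *rumibe yields all of Dodoren lumipe, Gavati rumeve.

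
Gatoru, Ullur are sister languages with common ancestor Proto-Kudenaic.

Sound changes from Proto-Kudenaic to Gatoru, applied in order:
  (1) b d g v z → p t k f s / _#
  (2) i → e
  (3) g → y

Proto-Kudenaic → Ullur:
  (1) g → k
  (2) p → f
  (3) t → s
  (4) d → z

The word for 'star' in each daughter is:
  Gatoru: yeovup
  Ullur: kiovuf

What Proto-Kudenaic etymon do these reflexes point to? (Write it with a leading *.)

*giovup

Position 1: Gatoru has y, Ullur has k. Taking the neighbouring segments as reconstructed: Gatoru y could go back to *g or *y; Ullur k could go back to *k or *g — the one source consistent with every daughter is *g.
Position 2: Gatoru has e, Ullur has i. Ullur preserves i here (none of its changes turn any other segment into i), so the proto-segment is *i.
Position 6: Gatoru has p, Ullur has f. Taking the neighbouring segments as reconstructed: Gatoru p could go back to *p or *b; Ullur f could go back to *p or *f — the one source consistent with every daughter is *p.
Continuing position by position gives *giovup; check it forward:
Gatoru: *giovup > geovup > yeovup  (by vowel merger, unconditioned shift)
Ullur: *giovup
  giovup → kiovup   [unconditioned shift]
  kiovup → kiovuf   [unconditioned shift]
  kiovuf (rule 3 does not apply)
  kiovuf (rule 4 does not apply)
  giving Ullur kiovuf.
*giovup is the unique common source.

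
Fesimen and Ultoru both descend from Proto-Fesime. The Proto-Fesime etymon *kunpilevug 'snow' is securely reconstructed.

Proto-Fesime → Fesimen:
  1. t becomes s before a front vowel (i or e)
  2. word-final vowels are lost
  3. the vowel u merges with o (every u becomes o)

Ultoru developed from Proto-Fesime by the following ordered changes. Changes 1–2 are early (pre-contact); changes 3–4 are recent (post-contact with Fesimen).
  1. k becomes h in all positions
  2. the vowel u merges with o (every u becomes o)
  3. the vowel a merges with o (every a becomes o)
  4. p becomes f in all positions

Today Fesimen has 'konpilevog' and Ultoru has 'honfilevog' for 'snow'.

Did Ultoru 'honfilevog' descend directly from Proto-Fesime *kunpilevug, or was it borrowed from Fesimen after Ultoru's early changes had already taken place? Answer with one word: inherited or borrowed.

inherited

If inherited, *kunpilevug would pass through all of Ultoru's changes:
Ultoru: start from *kunpilevug.
  rule 1 (unconditioned shift): kunpilevug → hunpilevug
  rule 2 (vowel merger): hunpilevug → honpilevog
  rule 3: no change — honpilevog
  rule 4 (unconditioned shift): honpilevog → honfilevog
  ⇒ Ultoru honfilevog
If borrowed from Fesimen 'konpilevog' after the early changes, it would undergo only the recent ones:
  rule 3 (vowel merger): no change (konpilevog)
  rule 4 (unconditioned shift): konpilevog → konfilevog
  ⇒ as a loan: konfilevog
Ultoru 'honfilevog' matches the inherited outcome exactly, so it is an inherited cognate, not a loan.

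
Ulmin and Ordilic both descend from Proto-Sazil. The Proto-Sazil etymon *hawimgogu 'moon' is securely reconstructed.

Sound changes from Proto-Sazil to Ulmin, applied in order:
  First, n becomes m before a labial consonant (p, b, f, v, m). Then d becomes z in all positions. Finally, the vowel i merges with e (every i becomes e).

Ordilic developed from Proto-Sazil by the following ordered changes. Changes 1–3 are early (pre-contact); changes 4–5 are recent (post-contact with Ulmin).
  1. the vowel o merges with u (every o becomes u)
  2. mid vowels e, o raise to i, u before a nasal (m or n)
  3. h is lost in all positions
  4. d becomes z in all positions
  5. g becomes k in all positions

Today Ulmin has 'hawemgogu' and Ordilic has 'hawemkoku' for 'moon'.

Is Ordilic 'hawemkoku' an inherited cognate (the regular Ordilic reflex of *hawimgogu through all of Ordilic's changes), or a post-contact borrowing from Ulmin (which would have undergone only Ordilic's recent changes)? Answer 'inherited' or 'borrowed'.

If inherited, *hawimgogu would pass through all of Ordilic's changes:
Ordilic: *hawimgogu > hawimgugu > awimgugu > awimkuku  (by vowel merger, h-loss, unconditioned shift)
If borrowed from Ulmin 'hawemgogu' after the early changes, it would undergo only the recent ones:
  rule 4 (unconditioned shift): no change (hawemgogu)
  rule 5 (unconditioned shift): hawemgogu → hawemkoku
  ⇒ as a loan: hawemkoku
Ordilic 'hawemkoku' matches the loan outcome 'hawemkoku', not the inherited 'awimkuku' — it skipped the early Ordilic changes, so it was borrowed from Ulmin.

borrowed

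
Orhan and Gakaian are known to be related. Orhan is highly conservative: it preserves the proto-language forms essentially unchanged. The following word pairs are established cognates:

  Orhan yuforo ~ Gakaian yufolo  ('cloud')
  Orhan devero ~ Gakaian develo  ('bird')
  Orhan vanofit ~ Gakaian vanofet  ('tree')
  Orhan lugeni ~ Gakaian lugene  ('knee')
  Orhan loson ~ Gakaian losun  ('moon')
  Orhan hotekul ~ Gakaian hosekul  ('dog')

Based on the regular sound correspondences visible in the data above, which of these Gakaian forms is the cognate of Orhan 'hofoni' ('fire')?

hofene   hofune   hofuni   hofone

hofune

loson ~ losun — Orhan o corresponds to Gakaian u after a consonant, before a nasal.
lugeni ~ lugene — Orhan i corresponds to Gakaian e word-finally.
Applying these to Orhan 'hofoni':
  hofoni → hofuni   (o→u after a consonant, before a nasal)
  hofuni → hofune   (i→e word-finally)
So the Gakaian cognate is 'hofune'.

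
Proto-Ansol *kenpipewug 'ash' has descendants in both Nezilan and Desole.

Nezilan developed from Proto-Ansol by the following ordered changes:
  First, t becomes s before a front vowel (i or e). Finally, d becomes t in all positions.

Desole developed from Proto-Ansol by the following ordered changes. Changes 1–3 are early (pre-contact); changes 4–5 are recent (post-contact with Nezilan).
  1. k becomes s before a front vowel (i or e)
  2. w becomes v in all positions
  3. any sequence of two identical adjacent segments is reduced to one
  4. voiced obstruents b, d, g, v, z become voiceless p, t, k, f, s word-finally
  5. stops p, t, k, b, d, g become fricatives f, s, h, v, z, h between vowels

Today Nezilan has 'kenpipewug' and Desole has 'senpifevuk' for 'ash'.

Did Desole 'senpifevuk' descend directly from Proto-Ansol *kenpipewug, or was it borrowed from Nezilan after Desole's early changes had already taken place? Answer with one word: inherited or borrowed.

inherited

If inherited, *kenpipewug would pass through all of Desole's changes:
Desole: start from *kenpipewug.
  rule 1 (palatalisation): kenpipewug → senpipewug
  rule 2 (unconditioned shift): senpipewug → senpipevug
  rule 3: no change — senpipevug
  rule 4 (final devoicing): senpipevug → senpipevuk
  rule 5 (intervocalic lenition): senpipevuk → senpifevuk
  ⇒ Desole senpifevuk
If borrowed from Nezilan 'kenpipewug' after the early changes, it would undergo only the recent ones:
  rule 4 (final devoicing): kenpipewug → kenpipewuk
  rule 5 (intervocalic lenition): kenpipewuk → kenpifewuk
  ⇒ as a loan: kenpifewuk
Desole 'senpifevuk' matches the inherited outcome exactly, so it is an inherited cognate, not a loan.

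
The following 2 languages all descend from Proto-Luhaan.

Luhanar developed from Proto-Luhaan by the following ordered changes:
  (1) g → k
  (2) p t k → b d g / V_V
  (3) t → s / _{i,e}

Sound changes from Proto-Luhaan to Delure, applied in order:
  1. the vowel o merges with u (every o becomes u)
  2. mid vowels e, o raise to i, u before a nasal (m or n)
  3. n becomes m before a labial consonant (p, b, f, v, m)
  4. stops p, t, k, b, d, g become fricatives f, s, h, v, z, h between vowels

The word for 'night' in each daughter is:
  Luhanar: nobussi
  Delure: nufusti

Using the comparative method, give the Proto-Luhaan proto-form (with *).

Position 3: Luhanar has b, Delure has f. Taking the neighbouring segments as reconstructed: Luhanar b could go back to *p or *b; Delure f could go back to *p or *f — the one source consistent with every daughter is *p.
Position 2: Luhanar has o, Delure has u. Luhanar preserves o here (none of its changes turn any other segment into o), so the proto-segment is *o.
This points to *nopusti. Verify forward in each daughter:
Luhanar: *nopusti
  nopusti (rule 1 does not apply)
  nopusti → nobusti   [intervocalic voicing]
  nobusti → nobussi   [palatalisation]
  giving Luhanar nobussi.
Delure: *nopusti
  nopusti → nupusti   [vowel merger]
  nupusti (rule 2 does not apply)
  nupusti (rule 3 does not apply)
  nupusti → nufusti   [intervocalic lenition]
  giving Delure nufusti.
No other proto-form is consistent with every reflex, so the reconstruction is *nopusti.

*nopusti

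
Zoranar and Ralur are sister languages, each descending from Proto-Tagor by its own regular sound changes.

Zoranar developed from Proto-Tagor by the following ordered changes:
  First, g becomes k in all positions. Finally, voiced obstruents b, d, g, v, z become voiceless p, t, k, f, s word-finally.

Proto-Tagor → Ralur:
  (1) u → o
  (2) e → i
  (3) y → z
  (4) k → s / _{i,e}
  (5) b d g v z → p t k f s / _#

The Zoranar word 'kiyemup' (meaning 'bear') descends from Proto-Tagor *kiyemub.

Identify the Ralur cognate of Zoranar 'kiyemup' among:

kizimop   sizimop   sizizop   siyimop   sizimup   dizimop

sizimop

Ralur: *kiyemub
  kiyemub → kiyemob   [vowel merger]
  kiyemob → kiyimob   [vowel merger]
  kiyimob → kizimob   [unconditioned shift]
  kizimob → sizimob   [palatalisation]
  sizimob → sizimop   [final devoicing]
  giving Ralur sizimop.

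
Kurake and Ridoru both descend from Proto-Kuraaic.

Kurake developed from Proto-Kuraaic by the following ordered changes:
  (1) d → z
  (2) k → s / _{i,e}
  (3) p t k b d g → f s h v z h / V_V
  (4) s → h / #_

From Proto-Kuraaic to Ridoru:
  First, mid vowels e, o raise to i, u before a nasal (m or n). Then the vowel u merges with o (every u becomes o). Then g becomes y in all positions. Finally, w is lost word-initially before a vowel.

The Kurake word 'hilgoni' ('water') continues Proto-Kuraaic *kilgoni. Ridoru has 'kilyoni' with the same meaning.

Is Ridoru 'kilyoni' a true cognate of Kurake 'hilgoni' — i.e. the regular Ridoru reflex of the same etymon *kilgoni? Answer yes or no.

Derive the expected Ridoru reflex of *kilgoni:
Ridoru: start from *kilgoni.
  rule 1 (pre-nasal raising): kilgoni → kilguni
  rule 2 (vowel merger): kilguni → kilgoni
  rule 3 (unconditioned shift): kilgoni → kilyoni
  rule 4: no change — kilyoni
  ⇒ Ridoru kilyoni
Ridoru 'kilyoni' matches the regular reflex exactly, so the pair is cognate.

yes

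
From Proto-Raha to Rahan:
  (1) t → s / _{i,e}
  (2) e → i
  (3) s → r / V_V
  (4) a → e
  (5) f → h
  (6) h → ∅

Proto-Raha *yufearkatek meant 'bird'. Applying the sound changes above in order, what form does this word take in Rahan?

yuierkerik

Rahan: *yufearkatek
  yufearkatek → yufearkasek   [palatalisation]
  yufearkasek → yufiarkasik   [vowel merger]
  yufiarkasik → yufiarkarik   [rhotacism]
  yufiarkarik → yufierkerik   [vowel merger]
  yufierkerik → yuhierkerik   [unconditioned shift]
  yuhierkerik → yuierkerik   [h-loss]
  giving Rahan yuierkerik.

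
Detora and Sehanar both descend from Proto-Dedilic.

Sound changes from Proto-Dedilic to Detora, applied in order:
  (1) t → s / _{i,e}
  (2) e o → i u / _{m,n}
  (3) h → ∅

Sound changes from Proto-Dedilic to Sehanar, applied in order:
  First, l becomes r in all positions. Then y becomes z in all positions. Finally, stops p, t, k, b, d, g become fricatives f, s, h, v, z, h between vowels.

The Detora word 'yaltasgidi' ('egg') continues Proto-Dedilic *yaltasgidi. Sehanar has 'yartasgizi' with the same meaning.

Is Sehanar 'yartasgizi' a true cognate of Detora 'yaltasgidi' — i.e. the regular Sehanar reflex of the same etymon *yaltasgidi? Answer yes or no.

Derive the expected Sehanar reflex of *yaltasgidi:
Sehanar: *yaltasgidi
  yaltasgidi → yartasgidi   [unconditioned shift]
  yartasgidi → zartasgidi   [unconditioned shift]
  zartasgidi → zartasgizi   [intervocalic lenition]
  giving Sehanar zartasgizi.
The regular Sehanar reflex would be 'zartasgizi', but the attested form is 'yartasgizi'. The correspondence is irregular, so they are not cognates (the Sehanar form has a different source).

no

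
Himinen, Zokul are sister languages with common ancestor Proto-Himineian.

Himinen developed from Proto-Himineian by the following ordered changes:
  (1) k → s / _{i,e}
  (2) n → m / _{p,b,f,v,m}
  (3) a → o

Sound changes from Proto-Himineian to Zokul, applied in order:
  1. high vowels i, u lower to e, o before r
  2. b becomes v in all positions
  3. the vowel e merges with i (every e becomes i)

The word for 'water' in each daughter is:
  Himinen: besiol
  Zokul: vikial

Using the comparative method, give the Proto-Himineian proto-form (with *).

*bekial

Position 1: Himinen has b, Zokul has v. Himinen preserves b here (none of its changes turn any other segment into b), so the proto-segment is *b.
Position 5: Himinen has o, Zokul has a. Zokul preserves a here (none of its changes turn any other segment into a), so the proto-segment is *a.
Verify the candidate proto-form against each daughter:
Himinen: *bekial > besial > besiol  (by palatalisation, vowel merger)
Zokul: start from *bekial.
  rule 1: no change — bekial
  rule 2 (unconditioned shift): bekial → vekial
  rule 3 (vowel merger): vekial → vikial
  ⇒ Zokul vikial
Only *bekial yields all of Himinen besiol, Zokul vikial.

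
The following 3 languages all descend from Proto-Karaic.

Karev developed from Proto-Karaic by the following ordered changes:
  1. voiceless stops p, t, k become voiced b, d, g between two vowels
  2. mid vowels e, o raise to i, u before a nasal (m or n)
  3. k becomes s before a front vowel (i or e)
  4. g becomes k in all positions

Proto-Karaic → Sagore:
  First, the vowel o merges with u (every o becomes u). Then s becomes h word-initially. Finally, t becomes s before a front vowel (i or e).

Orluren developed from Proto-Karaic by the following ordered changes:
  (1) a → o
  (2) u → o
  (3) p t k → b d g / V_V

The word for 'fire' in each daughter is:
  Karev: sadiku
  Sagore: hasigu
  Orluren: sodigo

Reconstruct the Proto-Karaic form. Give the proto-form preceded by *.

Position 1: Karev has s, Sagore has h, Orluren has s. Orluren preserves s here (none of its changes turn any other segment into s), so the proto-segment is *s.
Position 5: Karev has k, Sagore has g, Orluren has g. Sagore preserves g here (none of its changes turn any other segment into g), so the proto-segment is *g.
Position 3: Karev has d, Sagore has s, Orluren has d. Taking the neighbouring segments as reconstructed: Karev d could go back to *t or *d; Sagore s could go back to *t or *s; Orluren d could go back to *t or *d — the one source consistent with every daughter is *t.
This points to *satigu. Verify forward in each daughter:
Karev: start from *satigu.
  rule 1 (intervocalic voicing): satigu → sadigu
  rule 2: no change — sadigu
  rule 3: no change — sadigu
  rule 4 (unconditioned shift): sadigu → sadiku
  ⇒ Karev sadiku
Sagore: *satigu
  satigu (rule 1 does not apply)
  satigu → hatigu   [debuccalisation]
  hatigu → hasigu   [palatalisation]
  giving Sagore hasigu.
Orluren: *satigu > sotigu > sotigo > sodigo  (by vowel merger, vowel merger, intervocalic voicing)
Only *satigu yields all of Karev sadiku, Sagore hasigu, Orluren sodigo.

*satigu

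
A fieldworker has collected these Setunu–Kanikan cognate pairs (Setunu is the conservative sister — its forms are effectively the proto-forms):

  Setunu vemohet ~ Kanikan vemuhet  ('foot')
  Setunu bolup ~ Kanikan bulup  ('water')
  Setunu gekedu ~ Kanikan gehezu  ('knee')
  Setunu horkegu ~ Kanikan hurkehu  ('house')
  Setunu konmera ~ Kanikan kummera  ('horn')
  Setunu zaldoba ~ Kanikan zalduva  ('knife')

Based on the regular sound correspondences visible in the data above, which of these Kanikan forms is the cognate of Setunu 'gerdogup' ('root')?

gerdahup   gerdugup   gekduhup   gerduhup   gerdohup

gerduhup

vemohet ~ vemuhet, bolup ~ bulup — Setunu o corresponds to Kanikan u after a consonant, before a consonant other than r, m, n, p, b, f, v.
horkegu ~ hurkehu — Setunu g corresponds to Kanikan h between vowels (before a back vowel).
Applying these to Setunu 'gerdogup':
  gerdogup → gerdugup   (o→u after a consonant, before a consonant other than r, m, n, p, b, f, v)
  gerdugup → gerduhup   (g→h between vowels (before a back vowel))
So the Kanikan cognate is 'gerduhup'.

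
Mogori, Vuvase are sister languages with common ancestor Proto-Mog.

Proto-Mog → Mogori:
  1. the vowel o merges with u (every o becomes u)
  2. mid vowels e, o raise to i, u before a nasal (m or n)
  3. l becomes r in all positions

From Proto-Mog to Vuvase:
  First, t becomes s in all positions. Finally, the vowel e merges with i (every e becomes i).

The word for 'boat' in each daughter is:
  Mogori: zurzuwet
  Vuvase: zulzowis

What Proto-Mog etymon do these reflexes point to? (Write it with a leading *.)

Position 7: Mogori has e, Vuvase has i. Mogori preserves e here (none of its changes turn any other segment into e), so the proto-segment is *e.
Position 8: Mogori has t, Vuvase has s. Mogori preserves t here (none of its changes turn any other segment into t), so the proto-segment is *t.
Position 3: Mogori has r, Vuvase has l. Vuvase preserves l here (none of its changes turn any other segment into l), so the proto-segment is *l.
Verify the candidate proto-form against each daughter:
Mogori: start from *zulzowet.
  rule 1 (vowel merger): zulzowet → zulzuwet
  rule 2: no change — zulzuwet
  rule 3 (unconditioned shift): zulzuwet → zurzuwet
  ⇒ Mogori zurzuwet
Vuvase: start from *zulzowet.
  rule 1 (unconditioned shift): zulzowet → zulzowes
  rule 2 (vowel merger): zulzowes → zulzowis
  ⇒ Vuvase zulzowis
*zulzowet is the unique common source.

*zulzowet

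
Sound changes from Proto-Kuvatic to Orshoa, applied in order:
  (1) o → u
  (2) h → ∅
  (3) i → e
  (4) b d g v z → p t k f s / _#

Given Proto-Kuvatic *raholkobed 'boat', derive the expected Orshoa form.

Orshoa: *raholkobed > rahulkubed > raulkubed > raulkubet  (by vowel merger, h-loss, final devoicing)

raulkubet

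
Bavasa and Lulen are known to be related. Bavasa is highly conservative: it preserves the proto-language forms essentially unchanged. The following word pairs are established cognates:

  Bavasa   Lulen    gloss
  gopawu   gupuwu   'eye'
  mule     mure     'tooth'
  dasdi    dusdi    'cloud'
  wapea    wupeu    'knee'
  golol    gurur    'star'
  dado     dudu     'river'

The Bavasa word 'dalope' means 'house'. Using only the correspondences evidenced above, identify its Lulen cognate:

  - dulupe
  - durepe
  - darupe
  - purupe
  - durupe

gopawu ~ gupuwu, dasdi ~ dusdi — Bavasa a corresponds to Lulen u after a consonant, before a consonant other than r, m, n, p, b, f, v.
golol ~ gurur — Bavasa l corresponds to Lulen r between vowels (before a back vowel).
gopawu ~ gupuwu — Bavasa o corresponds to Lulen u after a consonant, before a labial obstruent.
Applying these to Bavasa 'dalope':
  dalope → dulope   (a→u after a consonant, before a consonant other than r, m, n, p, b, f, v)
  dulope → durope   (l→r between vowels (before a back vowel))
  durope → durupe   (o→u after a consonant, before a labial obstruent)
So the Lulen cognate is 'durupe'.

durupe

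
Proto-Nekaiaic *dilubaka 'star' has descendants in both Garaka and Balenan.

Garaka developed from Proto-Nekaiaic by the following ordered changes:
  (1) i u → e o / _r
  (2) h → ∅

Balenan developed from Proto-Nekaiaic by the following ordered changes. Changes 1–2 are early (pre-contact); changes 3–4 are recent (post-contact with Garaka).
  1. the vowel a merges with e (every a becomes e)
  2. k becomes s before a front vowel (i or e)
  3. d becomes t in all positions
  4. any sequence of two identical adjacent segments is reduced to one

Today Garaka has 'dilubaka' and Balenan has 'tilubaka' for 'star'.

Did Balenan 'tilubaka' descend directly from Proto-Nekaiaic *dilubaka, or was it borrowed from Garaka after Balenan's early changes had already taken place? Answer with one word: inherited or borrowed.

borrowed

If inherited, *dilubaka would pass through all of Balenan's changes:
Balenan: start from *dilubaka.
  rule 1 (vowel merger): dilubaka → dilubeke
  rule 2 (palatalisation): dilubeke → dilubese
  rule 3 (unconditioned shift): dilubese → tilubese
  rule 4: no change — tilubese
  ⇒ Balenan tilubese
If borrowed from Garaka 'dilubaka' after the early changes, it would undergo only the recent ones:
  rule 3 (unconditioned shift): dilubaka → tilubaka
  rule 4 (degemination): no change (tilubaka)
  ⇒ as a loan: tilubaka
Balenan 'tilubaka' matches the loan outcome 'tilubaka', not the inherited 'tilubese' — it skipped the early Balenan changes, so it was borrowed from Garaka.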